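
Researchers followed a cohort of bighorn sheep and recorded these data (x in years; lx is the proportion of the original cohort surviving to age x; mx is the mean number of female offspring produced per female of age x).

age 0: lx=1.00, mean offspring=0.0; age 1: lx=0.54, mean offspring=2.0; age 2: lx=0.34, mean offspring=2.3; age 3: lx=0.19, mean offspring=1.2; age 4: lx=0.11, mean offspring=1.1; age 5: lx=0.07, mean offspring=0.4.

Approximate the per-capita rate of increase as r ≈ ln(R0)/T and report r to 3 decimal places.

R0 = Σ lx·mx = 0 + 1.08 + 0.782 + 0.228 + 0.121 + 0.028 = 2.239
Σ x·lx·mx = 3.952; T = 3.952/2.239 = 1.76507…
r ≈ ln(R0)/T = ln(2.239)/1.76507… = 0.45665… → 0.457

0.457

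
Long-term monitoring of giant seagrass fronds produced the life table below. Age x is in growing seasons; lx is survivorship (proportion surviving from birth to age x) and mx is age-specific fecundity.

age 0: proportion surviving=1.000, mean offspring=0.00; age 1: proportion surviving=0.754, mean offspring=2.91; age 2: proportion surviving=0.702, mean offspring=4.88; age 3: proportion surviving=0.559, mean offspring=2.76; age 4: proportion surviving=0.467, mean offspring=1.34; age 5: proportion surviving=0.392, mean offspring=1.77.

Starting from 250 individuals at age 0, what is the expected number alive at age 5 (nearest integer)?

Expected survivors = N0 · l_5 = 250 × 0.392 = 98 → 98

98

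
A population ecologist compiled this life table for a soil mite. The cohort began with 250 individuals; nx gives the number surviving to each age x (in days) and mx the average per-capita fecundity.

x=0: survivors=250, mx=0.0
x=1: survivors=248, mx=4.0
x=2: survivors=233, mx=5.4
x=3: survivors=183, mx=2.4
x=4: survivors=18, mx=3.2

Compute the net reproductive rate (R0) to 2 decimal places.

10.99

lx = nx/n0 = nx/250: 1, 0.992, 0.932, 0.732, 0.072
lx·mx by age: 0, 3.968, 5.0328, 1.7568, 0.2304
R0 = Σ lx·mx = 10.988 → 10.99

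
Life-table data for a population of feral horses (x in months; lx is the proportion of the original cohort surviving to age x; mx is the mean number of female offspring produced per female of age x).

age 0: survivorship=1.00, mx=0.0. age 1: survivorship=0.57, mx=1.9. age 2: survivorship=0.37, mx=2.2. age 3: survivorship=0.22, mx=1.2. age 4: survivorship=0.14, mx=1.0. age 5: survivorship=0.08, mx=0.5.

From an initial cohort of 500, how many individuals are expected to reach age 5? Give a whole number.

40

Expected survivors = N0 · l_5 = 500 × 0.08 = 40 → 40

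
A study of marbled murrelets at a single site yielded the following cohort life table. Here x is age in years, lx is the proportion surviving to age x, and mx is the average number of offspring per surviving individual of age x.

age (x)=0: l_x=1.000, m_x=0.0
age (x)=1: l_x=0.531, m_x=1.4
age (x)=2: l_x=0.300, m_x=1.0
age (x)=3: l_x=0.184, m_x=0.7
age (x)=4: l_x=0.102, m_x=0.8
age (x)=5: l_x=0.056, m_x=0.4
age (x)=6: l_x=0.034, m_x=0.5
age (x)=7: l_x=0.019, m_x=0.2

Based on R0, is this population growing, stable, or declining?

growing

R0 = Σ lx·mx = 0 + 0.7434 + 0.3 + 0.1288 + 0.0816 + 0.0224 + 0.017 + 0.0038 = 1.297
R0 > 1, so the population is growing.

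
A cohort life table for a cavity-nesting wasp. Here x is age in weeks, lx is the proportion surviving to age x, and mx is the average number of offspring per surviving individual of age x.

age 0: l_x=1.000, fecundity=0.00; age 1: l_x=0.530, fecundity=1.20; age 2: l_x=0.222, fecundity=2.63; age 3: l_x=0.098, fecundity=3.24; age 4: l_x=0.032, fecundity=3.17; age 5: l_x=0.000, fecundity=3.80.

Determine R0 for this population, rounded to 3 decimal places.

1.639

lx·mx by age: 0, 0.636, 0.58386, 0.31752, 0.10144, 0
R0 = Σ lx·mx = 1.63882 → 1.639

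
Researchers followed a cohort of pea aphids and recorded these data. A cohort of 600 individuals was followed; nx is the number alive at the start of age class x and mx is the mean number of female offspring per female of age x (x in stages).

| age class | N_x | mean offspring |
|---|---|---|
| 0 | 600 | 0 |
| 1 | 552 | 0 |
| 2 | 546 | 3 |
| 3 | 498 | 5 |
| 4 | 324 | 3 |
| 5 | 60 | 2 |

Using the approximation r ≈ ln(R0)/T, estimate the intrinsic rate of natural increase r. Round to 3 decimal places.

0.741

lx = nx/n0 = nx/600: 1, 0.92, 0.91, 0.83, 0.54, 0.1
R0 = Σ lx·mx = 0 + 0 + 2.73 + 4.15 + 1.62 + 0.2 = 8.7
Σ x·lx·mx = 25.39; T = 25.39/8.7 = 2.91839…
r ≈ ln(R0)/T = ln(8.7)/2.91839… = 0.74127… → 0.741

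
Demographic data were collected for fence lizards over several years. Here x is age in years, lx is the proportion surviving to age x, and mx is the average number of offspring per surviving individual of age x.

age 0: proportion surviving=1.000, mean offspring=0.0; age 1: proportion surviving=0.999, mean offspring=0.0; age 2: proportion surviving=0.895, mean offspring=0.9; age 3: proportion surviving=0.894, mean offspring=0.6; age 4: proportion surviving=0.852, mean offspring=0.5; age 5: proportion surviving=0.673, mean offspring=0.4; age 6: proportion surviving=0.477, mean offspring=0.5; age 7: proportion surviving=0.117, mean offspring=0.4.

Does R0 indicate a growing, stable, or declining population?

growing

R0 = Σ lx·mx = 0 + 0 + 0.8055 + 0.5364 + 0.426 + 0.2692 + 0.2385 + 0.0468 = 2.3224
R0 > 1, so the population is growing.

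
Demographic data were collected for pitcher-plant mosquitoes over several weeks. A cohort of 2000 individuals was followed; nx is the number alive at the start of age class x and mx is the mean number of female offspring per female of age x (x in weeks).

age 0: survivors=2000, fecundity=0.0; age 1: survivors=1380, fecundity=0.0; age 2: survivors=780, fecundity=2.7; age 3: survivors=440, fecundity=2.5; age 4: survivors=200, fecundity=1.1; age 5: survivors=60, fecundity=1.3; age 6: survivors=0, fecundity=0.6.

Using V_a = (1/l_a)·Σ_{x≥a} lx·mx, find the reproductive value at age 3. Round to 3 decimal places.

lx = nx/n0 = nx/2000: 1, 0.69, 0.39, 0.22, 0.1, 0.03, 0
lx·mx for x ≥ 3: 0.55, 0.11, 0.039, 0 → sum = 0.699
V_3 = 0.699 / l_3 = 0.699 / 0.22 = 3.177273… → 3.177

3.177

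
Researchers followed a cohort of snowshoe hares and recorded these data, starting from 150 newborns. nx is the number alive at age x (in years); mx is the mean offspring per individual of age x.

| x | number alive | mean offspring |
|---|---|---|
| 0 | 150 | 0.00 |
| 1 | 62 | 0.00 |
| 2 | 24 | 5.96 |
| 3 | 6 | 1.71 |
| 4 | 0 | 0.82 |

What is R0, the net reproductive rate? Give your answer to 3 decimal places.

1.022

lx = nx/n0 = nx/150: 1, 0.41333…, 0.16, 0.04, 0
lx·mx by age: 0, 0, 0.9536, 0.0684, 0
R0 = Σ lx·mx = 1.022… → 1.022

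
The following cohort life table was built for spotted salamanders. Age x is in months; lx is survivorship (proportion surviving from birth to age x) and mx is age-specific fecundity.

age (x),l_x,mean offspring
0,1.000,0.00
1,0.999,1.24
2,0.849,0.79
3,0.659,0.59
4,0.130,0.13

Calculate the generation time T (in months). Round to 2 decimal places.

1.65

lx·mx: 0, 1.23876, 0.67071, 0.38881, 0.0169 → R0 = 2.31518
x·lx·mx: 0, 1.23876, 1.34142, 1.16643, 0.0676 → Σ = 3.81421
T = 3.81421 / 2.31518 = 1.647479… → 1.65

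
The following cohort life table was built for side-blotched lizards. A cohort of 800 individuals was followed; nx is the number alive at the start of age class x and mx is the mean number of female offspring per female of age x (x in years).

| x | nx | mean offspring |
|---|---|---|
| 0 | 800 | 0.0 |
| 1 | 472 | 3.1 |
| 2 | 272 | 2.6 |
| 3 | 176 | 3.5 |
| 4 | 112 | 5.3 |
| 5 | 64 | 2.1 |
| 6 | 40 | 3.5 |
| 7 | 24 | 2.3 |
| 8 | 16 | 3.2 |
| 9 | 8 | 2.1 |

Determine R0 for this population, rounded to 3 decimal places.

4.722

lx = nx/n0 = nx/800: 1, 0.59, 0.34, 0.22, 0.14, 0.08, 0.05, 0.03, 0.02, 0.01
lx·mx by age: 0, 1.829, 0.884, 0.77, 0.742, 0.168, 0.175, 0.069, 0.064, 0.021
R0 = Σ lx·mx = 4.722 → 4.722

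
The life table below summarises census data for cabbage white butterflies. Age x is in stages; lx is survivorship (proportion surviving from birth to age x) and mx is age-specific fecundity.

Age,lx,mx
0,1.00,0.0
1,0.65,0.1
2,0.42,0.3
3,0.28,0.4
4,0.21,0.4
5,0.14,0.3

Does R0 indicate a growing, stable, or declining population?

R0 = Σ lx·mx = 0 + 0.065 + 0.126 + 0.112 + 0.084 + 0.042 = 0.429
R0 < 1, so the population is declining.

declining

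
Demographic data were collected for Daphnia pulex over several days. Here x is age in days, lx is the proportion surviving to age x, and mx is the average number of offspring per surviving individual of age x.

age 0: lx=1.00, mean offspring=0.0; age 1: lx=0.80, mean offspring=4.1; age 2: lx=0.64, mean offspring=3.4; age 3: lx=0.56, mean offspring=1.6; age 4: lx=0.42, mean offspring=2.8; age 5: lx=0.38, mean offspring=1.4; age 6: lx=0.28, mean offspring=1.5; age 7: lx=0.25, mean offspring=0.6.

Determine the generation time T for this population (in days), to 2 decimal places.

lx·mx: 0, 3.28, 2.176, 0.896, 1.176, 0.532, 0.42, 0.15 → R0 = 8.63
x·lx·mx: 0, 3.28, 4.352, 2.688, 4.704, 2.66, 2.52, 1.05 → Σ = 21.254
T = 21.254 / 8.63 = 2.462804… → 2.46

2.46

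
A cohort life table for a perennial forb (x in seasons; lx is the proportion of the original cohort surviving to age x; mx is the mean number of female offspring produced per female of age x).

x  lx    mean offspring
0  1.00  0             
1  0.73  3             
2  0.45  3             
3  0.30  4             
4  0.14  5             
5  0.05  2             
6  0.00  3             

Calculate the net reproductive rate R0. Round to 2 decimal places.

5.54

lx·mx by age: 0, 2.19, 1.35, 1.2, 0.7, 0.1, 0
R0 = Σ lx·mx = 5.54 → 5.54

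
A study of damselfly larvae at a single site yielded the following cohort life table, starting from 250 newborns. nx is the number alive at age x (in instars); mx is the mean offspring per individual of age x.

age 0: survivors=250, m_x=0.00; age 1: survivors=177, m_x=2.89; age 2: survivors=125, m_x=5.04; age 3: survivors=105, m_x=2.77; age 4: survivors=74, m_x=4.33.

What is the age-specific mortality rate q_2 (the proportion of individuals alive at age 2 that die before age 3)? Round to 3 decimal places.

lx = nx/n0 = nx/250: 1, 0.708, 0.5, 0.42, 0.296
q_2 = (l_2 − l_3) / l_2 = (0.5 − 0.42) / 0.5
     = 0.08 / 0.5 = 0.16 → 0.160

0.160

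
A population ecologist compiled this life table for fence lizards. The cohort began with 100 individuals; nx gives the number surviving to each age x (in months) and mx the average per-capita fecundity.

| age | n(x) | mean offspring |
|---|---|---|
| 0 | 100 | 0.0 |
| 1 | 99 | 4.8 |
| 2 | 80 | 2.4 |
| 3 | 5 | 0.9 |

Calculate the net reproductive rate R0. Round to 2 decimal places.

lx = nx/n0 = nx/100: 1, 0.99, 0.8, 0.05
lx·mx by age: 0, 4.752, 1.92, 0.045
R0 = Σ lx·mx = 6.717 → 6.72

6.72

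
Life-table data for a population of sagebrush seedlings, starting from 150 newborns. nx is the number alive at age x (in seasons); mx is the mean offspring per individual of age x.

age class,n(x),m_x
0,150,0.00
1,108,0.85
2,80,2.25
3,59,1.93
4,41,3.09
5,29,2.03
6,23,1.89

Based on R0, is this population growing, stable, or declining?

growing

lx = nx/n0 = nx/150: 1, 0.72, 0.53333…, 0.39333…, 0.27333…, 0.19333…, 0.15333…
R0 = Σ lx·mx = 0 + 0.612 + 1.2… + 0.759133… + 0.8446… + 0.392467… + 0.2898… = 4.098…
R0 > 1, so the population is growing.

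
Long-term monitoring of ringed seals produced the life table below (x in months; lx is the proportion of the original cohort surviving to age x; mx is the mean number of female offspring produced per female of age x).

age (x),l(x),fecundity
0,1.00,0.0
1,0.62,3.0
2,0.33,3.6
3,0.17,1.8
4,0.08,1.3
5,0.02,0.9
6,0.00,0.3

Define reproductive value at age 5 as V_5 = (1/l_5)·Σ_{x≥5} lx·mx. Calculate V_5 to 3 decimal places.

0.900

lx·mx for x ≥ 5: 0.018, 0 → sum = 0.018
V_5 = 0.018 / l_5 = 0.018 / 0.02 = 0.9 → 0.900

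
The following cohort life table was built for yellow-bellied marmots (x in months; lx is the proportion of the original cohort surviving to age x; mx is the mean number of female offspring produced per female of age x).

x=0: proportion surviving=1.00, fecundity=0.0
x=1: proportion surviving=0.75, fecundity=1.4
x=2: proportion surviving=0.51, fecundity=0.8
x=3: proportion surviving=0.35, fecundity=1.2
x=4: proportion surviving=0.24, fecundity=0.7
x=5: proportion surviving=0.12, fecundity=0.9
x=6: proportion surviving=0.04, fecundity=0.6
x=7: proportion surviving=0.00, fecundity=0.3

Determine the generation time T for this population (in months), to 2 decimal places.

lx·mx: 0, 1.05, 0.408, 0.42, 0.168, 0.108, 0.024, 0 → R0 = 2.178
x·lx·mx: 0, 1.05, 0.816, 1.26, 0.672, 0.54, 0.144, 0 → Σ = 4.482
T = 4.482 / 2.178 = 2.057851… → 2.06

2.06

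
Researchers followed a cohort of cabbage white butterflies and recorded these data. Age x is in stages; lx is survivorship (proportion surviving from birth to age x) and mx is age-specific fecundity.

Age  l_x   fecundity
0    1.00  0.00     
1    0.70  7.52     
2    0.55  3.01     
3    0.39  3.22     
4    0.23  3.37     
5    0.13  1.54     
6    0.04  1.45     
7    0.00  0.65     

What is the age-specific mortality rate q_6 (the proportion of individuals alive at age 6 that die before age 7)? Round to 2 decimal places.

1.00

q_6 = (l_6 − l_7) / l_6 = (0.04 − 0) / 0.04
     = 0.04 / 0.04 = 1 → 1.00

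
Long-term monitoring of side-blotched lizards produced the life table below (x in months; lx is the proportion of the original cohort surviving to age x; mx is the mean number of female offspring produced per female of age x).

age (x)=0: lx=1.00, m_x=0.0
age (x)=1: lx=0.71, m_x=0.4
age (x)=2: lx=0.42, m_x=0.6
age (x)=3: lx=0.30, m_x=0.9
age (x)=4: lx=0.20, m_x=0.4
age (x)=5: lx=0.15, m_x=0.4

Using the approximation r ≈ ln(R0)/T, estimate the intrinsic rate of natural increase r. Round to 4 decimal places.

-0.0237

R0 = Σ lx·mx = 0 + 0.284 + 0.252 + 0.27 + 0.08 + 0.06 = 0.946
Σ x·lx·mx = 2.218; T = 2.218/0.946 = 2.34461…
r ≈ ln(R0)/T = ln(0.946)/2.34461… = -0.023677… → -0.0237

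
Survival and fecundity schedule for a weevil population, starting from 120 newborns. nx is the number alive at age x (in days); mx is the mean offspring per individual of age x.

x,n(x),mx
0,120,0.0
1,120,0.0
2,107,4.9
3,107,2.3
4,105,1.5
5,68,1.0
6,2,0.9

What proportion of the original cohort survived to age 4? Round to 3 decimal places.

0.875

l_4 = n_4/n_0 = 105/120 = 0.875 → 0.875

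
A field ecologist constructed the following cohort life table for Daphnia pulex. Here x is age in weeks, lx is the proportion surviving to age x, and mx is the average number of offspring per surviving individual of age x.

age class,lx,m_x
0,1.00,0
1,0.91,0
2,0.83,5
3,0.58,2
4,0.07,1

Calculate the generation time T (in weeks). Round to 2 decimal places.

2.24

lx·mx: 0, 0, 4.15, 1.16, 0.07 → R0 = 5.38
x·lx·mx: 0, 0, 8.3, 3.48, 0.28 → Σ = 12.06
T = 12.06 / 5.38 = 2.241636… → 2.24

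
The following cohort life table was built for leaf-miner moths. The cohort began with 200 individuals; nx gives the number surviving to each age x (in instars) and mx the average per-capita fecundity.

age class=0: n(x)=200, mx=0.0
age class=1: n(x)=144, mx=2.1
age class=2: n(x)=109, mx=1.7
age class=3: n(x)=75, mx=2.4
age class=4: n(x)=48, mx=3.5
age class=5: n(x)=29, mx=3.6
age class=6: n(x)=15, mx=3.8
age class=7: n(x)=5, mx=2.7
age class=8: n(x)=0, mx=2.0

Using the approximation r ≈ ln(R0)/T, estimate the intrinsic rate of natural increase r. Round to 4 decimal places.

0.5758

lx = nx/n0 = nx/200: 1, 0.72, 0.545, 0.375, 0.24, 0.145, 0.075, 0.025, 0
R0 = Σ lx·mx = 0 + 1.512 + 0.9265 + 0.9 + 0.84 + 0.522 + 0.285 + 0.0675 + 0 = 5.053
Σ x·lx·mx = 14.2175; T = 14.2175/5.053 = 2.81368…
r ≈ ln(R0)/T = ln(5.053)/2.81368… = 0.575753… → 0.5758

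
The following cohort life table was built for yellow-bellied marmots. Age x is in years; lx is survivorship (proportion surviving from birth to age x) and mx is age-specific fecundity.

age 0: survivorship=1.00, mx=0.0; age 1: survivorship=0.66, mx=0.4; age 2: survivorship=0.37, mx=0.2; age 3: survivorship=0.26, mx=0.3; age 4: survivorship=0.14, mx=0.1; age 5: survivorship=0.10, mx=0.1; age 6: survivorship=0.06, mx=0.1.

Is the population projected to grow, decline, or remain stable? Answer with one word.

declining

R0 = Σ lx·mx = 0 + 0.264 + 0.074 + 0.078 + 0.014 + 0.01 + 0.006 = 0.446
R0 < 1, so the population is declining.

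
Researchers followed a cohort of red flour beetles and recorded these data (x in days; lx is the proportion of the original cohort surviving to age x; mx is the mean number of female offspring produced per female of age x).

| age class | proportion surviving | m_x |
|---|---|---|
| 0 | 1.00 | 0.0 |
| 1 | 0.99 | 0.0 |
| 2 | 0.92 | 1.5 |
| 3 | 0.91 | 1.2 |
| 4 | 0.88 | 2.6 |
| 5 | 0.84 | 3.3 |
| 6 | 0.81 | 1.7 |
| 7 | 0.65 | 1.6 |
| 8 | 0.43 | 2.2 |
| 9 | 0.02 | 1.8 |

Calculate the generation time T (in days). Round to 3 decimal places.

lx·mx: 0, 0, 1.38, 1.092, 2.288, 2.772, 1.377, 1.04, 0.946, 0.036 → R0 = 10.931
x·lx·mx: 0, 0, 2.76, 3.276, 9.152, 13.86, 8.262, 7.28, 7.568, 0.324 → Σ = 52.482
T = 52.482 / 10.931 = 4.801208… → 4.801

4.801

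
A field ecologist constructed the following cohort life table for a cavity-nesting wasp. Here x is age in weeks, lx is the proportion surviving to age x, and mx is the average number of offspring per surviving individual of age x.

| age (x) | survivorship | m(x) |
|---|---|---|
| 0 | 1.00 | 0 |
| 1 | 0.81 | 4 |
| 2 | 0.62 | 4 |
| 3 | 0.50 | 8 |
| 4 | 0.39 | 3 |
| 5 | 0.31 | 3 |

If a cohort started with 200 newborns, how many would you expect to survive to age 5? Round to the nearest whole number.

Expected survivors = N0 · l_5 = 200 × 0.31 = 62 → 62

62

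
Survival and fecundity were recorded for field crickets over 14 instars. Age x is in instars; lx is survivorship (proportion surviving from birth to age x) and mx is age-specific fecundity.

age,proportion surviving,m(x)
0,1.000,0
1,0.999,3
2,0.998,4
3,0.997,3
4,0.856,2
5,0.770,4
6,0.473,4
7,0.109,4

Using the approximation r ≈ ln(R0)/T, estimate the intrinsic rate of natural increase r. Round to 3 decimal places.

0.858

R0 = Σ lx·mx = 0 + 2.997 + 3.992 + 2.991 + 1.712 + 3.08 + 1.892 + 0.436 = 17.1
Σ x·lx·mx = 56.606; T = 56.606/17.1 = 3.31029…
r ≈ ln(R0)/T = ln(17.1)/3.31029… = 0.85765… → 0.858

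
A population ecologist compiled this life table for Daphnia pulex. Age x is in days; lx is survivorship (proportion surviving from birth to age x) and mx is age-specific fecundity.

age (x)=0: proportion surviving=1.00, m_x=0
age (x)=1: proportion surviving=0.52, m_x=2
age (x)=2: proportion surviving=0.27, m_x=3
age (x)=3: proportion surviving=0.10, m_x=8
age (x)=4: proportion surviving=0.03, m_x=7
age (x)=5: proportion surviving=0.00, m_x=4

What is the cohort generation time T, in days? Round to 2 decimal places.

lx·mx: 0, 1.04, 0.81, 0.8, 0.21, 0 → R0 = 2.86
x·lx·mx: 0, 1.04, 1.62, 2.4, 0.84, 0 → Σ = 5.9
T = 5.9 / 2.86 = 2.062937… → 2.06

2.06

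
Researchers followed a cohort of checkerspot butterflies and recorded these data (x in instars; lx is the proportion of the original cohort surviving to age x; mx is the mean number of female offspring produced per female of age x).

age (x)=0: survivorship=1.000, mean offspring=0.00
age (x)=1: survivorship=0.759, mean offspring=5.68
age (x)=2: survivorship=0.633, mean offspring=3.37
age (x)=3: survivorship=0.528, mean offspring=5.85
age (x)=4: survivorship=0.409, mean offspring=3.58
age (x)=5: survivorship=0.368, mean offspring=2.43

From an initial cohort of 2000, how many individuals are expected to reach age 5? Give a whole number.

736

Expected survivors = N0 · l_5 = 2000 × 0.368 = 736 → 736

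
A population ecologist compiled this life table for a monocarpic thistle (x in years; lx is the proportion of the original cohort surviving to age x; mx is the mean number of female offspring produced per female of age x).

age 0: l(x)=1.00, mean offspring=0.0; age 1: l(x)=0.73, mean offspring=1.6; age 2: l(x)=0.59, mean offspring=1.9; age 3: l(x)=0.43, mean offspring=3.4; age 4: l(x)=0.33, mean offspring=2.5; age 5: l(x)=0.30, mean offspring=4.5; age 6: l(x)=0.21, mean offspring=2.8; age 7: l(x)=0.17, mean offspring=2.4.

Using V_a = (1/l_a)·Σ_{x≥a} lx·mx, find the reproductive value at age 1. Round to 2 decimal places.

lx·mx for x ≥ 1: 1.168, 1.121, 1.462, 0.825, 1.35, 0.588, 0.408 → sum = 6.922
V_1 = 6.922 / l_1 = 6.922 / 0.73 = 9.482192… → 9.48

9.48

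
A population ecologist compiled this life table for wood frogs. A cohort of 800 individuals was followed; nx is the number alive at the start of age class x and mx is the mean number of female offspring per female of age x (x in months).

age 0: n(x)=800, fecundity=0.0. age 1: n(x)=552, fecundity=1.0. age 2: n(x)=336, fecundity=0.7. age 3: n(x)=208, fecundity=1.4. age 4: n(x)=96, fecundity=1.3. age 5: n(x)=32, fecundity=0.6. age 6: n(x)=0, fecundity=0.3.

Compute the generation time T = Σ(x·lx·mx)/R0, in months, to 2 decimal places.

lx = nx/n0 = nx/800: 1, 0.69, 0.42, 0.26, 0.12, 0.04, 0
lx·mx: 0, 0.69, 0.294, 0.364, 0.156, 0.024, 0 → R0 = 1.528
x·lx·mx: 0, 0.69, 0.588, 1.092, 0.624, 0.12, 0 → Σ = 3.114
T = 3.114 / 1.528 = 2.037958… → 2.04

2.04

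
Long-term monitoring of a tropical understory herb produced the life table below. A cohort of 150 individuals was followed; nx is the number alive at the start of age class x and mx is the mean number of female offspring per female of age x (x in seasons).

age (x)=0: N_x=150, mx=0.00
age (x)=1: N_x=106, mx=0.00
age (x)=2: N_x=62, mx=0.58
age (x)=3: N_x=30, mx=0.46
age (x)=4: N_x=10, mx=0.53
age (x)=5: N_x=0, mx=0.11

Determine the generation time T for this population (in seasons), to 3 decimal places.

lx = nx/n0 = nx/150: 1, 0.70667…, 0.41333…, 0.2, 0.06667…, 0
lx·mx: 0, 0, 0.239733…, 0.092, 0.035333…, 0 → R0 = 0.367067…
x·lx·mx: 0, 0, 0.479467…, 0.276, 0.141333…, 0 → Σ = 0.8968…
T = 0.8968… / 0.367067… = 2.443153… → 2.443

2.443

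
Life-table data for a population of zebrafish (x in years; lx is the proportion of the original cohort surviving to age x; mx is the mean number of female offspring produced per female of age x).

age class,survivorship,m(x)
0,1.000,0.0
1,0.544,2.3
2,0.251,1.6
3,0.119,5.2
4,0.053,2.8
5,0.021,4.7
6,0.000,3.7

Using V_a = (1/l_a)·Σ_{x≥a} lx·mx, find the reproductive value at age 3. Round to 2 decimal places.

7.28

lx·mx for x ≥ 3: 0.6188, 0.1484, 0.0987, 0 → sum = 0.8659
V_3 = 0.8659 / l_3 = 0.8659 / 0.119 = 7.276471… → 7.28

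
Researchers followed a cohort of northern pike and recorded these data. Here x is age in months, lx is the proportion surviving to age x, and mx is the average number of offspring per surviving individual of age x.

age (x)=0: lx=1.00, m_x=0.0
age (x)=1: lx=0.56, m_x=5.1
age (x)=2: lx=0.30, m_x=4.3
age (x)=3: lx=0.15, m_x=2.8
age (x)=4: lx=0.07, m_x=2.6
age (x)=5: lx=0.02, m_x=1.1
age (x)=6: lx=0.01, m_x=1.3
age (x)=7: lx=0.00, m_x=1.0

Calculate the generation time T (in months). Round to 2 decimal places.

1.59

lx·mx: 0, 2.856, 1.29, 0.42, 0.182, 0.022, 0.013, 0 → R0 = 4.783
x·lx·mx: 0, 2.856, 2.58, 1.26, 0.728, 0.11, 0.078, 0 → Σ = 7.612
T = 7.612 / 4.783 = 1.59147… → 1.59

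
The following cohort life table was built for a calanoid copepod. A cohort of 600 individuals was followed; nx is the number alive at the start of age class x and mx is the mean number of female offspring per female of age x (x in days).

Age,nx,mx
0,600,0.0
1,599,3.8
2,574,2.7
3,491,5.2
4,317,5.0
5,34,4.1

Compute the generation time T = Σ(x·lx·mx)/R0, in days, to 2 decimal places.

2.48

lx = nx/n0 = nx/600: 1, 0.99833…, 0.95667…, 0.81833…, 0.52833…, 0.05667…
lx·mx: 0, 3.793667…, 2.583…, 4.255333…, 2.641667…, 0.232333… → R0 = 13.506…
x·lx·mx: 0, 3.793667…, 5.166…, 12.766…, 10.566667…, 1.161667… → Σ = 33.454…
T = 33.454… / 13.506… = 2.476973… → 2.48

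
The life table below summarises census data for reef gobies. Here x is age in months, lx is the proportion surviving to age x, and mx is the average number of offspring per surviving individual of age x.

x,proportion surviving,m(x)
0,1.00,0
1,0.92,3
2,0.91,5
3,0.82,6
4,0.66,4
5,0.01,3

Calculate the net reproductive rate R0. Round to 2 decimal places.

14.90

lx·mx by age: 0, 2.76, 4.55, 4.92, 2.64, 0.03
R0 = Σ lx·mx = 14.9 → 14.90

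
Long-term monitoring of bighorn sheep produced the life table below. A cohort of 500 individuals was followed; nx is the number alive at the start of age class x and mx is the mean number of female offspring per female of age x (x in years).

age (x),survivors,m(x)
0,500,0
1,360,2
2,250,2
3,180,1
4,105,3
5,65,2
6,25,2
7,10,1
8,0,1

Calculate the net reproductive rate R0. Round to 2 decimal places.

lx = nx/n0 = nx/500: 1, 0.72, 0.5, 0.36, 0.21, 0.13, 0.05, 0.02, 0
lx·mx by age: 0, 1.44, 1, 0.36, 0.63, 0.26, 0.1, 0.02, 0
R0 = Σ lx·mx = 3.81 → 3.81

3.81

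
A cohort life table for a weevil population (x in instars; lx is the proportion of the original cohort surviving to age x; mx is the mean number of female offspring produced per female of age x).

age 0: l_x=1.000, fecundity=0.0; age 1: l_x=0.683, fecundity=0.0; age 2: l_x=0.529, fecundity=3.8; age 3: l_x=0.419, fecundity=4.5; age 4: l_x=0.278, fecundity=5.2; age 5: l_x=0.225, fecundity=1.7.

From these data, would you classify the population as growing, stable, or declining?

growing

R0 = Σ lx·mx = 0 + 0 + 2.0102 + 1.8855 + 1.4456 + 0.3825 = 5.7238
R0 > 1, so the population is growing.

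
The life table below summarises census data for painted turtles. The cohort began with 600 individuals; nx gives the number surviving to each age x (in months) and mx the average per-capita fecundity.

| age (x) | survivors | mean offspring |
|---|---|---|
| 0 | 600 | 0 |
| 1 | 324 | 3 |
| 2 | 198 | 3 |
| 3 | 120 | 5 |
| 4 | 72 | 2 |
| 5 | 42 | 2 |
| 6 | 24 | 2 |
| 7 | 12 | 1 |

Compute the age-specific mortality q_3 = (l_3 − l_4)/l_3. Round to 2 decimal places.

lx = nx/n0 = nx/600: 1, 0.54, 0.33, 0.2, 0.12, 0.07, 0.04, 0.02
q_3 = (l_3 − l_4) / l_3 = (0.2 − 0.12) / 0.2
     = 0.08 / 0.2 = 0.4 → 0.40

0.40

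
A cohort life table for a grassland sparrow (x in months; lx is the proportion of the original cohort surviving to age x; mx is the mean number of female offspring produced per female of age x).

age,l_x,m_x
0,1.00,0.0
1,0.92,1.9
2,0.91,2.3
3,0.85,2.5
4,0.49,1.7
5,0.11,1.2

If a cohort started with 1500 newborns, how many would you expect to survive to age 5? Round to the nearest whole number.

165

Expected survivors = N0 · l_5 = 1500 × 0.11 = 165 → 165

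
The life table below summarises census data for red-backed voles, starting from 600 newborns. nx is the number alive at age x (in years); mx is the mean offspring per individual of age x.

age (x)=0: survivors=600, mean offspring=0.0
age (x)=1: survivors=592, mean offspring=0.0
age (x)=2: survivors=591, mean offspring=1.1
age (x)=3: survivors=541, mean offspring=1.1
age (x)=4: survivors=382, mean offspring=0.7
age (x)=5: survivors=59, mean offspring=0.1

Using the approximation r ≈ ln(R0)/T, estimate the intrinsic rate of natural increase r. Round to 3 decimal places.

lx = nx/n0 = nx/600: 1, 0.98667…, 0.985, 0.90167…, 0.63667…, 0.09833…
R0 = Σ lx·mx = 0 + 0 + 1.0835 + 0.99183… + 0.44567… + 0.00983… = 2.530833…
Σ x·lx·mx = 6.974333…; T = 6.974333…/2.530833… = 2.75575…
r ≈ ln(R0)/T = ln(2.530833…)/2.75575… = 0.33695… → 0.337

0.337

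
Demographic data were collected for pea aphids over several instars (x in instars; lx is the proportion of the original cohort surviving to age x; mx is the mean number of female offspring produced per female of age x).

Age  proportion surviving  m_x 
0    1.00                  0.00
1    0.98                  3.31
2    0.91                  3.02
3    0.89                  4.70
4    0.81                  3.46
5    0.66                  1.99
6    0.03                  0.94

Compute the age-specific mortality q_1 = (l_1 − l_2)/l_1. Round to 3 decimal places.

0.071

q_1 = (l_1 − l_2) / l_1 = (0.98 − 0.91) / 0.98
     = 0.07 / 0.98 = 0.071429… → 0.071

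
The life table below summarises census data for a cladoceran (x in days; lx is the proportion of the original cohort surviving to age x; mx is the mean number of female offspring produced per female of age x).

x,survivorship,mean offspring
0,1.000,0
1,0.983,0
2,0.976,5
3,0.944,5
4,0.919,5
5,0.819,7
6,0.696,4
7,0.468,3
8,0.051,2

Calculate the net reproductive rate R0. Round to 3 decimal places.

24.218

lx·mx by age: 0, 0, 4.88, 4.72, 4.595, 5.733, 2.784, 1.404, 0.102
R0 = Σ lx·mx = 24.218 → 24.218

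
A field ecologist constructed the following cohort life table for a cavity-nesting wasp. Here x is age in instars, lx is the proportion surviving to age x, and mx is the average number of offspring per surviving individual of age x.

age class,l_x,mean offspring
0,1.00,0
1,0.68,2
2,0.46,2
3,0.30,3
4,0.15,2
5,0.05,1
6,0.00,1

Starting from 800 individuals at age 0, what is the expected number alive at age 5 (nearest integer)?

40

Expected survivors = N0 · l_5 = 800 × 0.05 = 40 → 40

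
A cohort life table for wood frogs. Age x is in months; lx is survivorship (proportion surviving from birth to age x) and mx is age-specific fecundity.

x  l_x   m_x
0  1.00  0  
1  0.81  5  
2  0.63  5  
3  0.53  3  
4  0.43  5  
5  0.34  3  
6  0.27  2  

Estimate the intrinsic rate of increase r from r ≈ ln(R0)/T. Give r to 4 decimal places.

0.9848

R0 = Σ lx·mx = 0 + 4.05 + 3.15 + 1.59 + 2.15 + 1.02 + 0.54 = 12.5
Σ x·lx·mx = 32.06; T = 32.06/12.5 = 2.5648
r ≈ ln(R0)/T = ln(12.5)/2.5648 = 0.984766… → 0.9848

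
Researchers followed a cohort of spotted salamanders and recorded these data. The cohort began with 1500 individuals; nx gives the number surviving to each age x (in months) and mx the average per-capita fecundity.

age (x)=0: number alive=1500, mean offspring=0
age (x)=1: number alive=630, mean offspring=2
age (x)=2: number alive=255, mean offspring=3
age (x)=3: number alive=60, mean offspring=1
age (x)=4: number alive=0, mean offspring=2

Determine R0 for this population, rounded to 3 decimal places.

1.390

lx = nx/n0 = nx/1500: 1, 0.42, 0.17, 0.04, 0
lx·mx by age: 0, 0.84, 0.51, 0.04, 0
R0 = Σ lx·mx = 1.39 → 1.390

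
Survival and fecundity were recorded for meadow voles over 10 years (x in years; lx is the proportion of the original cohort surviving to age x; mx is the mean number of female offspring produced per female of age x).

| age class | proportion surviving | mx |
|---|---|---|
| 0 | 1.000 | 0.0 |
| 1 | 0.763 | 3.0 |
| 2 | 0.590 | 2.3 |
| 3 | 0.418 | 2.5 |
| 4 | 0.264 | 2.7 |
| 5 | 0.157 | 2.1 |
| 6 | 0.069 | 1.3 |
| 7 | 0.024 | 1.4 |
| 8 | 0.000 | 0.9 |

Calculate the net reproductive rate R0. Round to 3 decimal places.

lx·mx by age: 0, 2.289, 1.357, 1.045, 0.7128, 0.3297, 0.0897, 0.0336, 0
R0 = Σ lx·mx = 5.8568 → 5.857

5.857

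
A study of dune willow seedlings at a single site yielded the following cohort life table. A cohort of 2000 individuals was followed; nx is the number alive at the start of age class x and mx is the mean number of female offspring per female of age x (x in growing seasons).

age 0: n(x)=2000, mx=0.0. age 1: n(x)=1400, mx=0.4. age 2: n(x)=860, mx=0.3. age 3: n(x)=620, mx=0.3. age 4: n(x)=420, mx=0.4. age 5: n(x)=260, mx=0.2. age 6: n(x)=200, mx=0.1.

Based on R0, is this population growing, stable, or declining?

lx = nx/n0 = nx/2000: 1, 0.7, 0.43, 0.31, 0.21, 0.13, 0.1
R0 = Σ lx·mx = 0 + 0.28 + 0.129 + 0.093 + 0.084 + 0.026 + 0.01 = 0.622
R0 < 1, so the population is declining.

declining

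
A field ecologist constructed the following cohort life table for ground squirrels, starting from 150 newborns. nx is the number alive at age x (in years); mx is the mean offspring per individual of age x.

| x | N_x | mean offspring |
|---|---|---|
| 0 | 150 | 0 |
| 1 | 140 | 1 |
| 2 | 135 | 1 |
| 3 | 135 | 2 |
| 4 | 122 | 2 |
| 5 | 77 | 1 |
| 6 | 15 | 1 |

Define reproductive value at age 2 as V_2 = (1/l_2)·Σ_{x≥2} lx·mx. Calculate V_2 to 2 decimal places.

lx = nx/n0 = nx/150: 1, 0.93333…, 0.9, 0.9, 0.81333…, 0.51333…, 0.1
lx·mx for x ≥ 2: 0.9, 1.8, 1.626667…, 0.513333…, 0.1 → sum = 4.94…
V_2 = 4.94… / l_2 = 4.94… / 0.9 = 5.488889… → 5.49

5.49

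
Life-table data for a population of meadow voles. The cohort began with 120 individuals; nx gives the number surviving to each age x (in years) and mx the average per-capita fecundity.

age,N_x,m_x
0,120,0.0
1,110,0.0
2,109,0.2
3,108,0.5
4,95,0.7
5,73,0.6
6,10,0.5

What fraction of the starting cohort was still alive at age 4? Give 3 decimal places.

l_4 = n_4/n_0 = 95/120 = 0.791667… → 0.792

0.792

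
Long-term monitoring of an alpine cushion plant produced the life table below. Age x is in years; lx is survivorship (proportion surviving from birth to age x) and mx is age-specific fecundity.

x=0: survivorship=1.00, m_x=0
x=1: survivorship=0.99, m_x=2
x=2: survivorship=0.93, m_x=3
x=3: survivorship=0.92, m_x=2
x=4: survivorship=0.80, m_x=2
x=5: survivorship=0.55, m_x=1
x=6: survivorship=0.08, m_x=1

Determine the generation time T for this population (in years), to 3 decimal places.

2.569

lx·mx: 0, 1.98, 2.79, 1.84, 1.6, 0.55, 0.08 → R0 = 8.84
x·lx·mx: 0, 1.98, 5.58, 5.52, 6.4, 2.75, 0.48 → Σ = 22.71
T = 22.71 / 8.84 = 2.569005… → 2.569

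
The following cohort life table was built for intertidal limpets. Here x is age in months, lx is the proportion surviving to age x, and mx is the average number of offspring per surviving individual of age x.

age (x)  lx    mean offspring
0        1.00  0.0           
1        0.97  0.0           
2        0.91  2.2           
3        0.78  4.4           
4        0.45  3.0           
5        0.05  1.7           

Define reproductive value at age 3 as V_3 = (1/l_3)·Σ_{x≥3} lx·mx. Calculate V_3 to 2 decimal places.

lx·mx for x ≥ 3: 3.432, 1.35, 0.085 → sum = 4.867
V_3 = 4.867 / l_3 = 4.867 / 0.78 = 6.239744… → 6.24

6.24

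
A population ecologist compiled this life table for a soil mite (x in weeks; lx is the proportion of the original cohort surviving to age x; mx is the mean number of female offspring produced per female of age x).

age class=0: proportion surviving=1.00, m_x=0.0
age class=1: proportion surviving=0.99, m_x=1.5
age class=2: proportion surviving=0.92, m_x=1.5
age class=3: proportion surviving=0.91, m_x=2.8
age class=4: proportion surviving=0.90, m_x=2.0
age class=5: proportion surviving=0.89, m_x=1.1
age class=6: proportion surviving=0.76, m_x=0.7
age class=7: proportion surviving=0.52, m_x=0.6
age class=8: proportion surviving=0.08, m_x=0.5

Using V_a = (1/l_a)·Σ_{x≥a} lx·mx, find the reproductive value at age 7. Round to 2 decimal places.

0.68

lx·mx for x ≥ 7: 0.312, 0.04 → sum = 0.352
V_7 = 0.352 / l_7 = 0.352 / 0.52 = 0.676923… → 0.68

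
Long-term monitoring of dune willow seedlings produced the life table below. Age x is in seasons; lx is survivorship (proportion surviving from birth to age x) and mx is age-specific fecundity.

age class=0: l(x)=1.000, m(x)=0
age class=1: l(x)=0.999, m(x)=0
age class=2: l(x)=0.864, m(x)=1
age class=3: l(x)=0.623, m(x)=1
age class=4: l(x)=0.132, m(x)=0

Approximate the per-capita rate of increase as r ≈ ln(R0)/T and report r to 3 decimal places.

0.164

R0 = Σ lx·mx = 0 + 0 + 0.864 + 0.623 + 0 = 1.487
Σ x·lx·mx = 3.597; T = 3.597/1.487 = 2.41896…
r ≈ ln(R0)/T = ln(1.487)/2.41896… = 0.16402… → 0.164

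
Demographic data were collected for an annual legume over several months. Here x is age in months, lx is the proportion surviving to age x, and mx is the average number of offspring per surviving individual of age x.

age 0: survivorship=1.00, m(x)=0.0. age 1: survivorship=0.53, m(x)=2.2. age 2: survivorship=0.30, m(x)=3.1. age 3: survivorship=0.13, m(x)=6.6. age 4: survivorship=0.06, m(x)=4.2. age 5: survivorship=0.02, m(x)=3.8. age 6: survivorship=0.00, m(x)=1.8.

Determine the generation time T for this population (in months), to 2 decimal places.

lx·mx: 0, 1.166, 0.93, 0.858, 0.252, 0.076, 0 → R0 = 3.282
x·lx·mx: 0, 1.166, 1.86, 2.574, 1.008, 0.38, 0 → Σ = 6.988
T = 6.988 / 3.282 = 2.12919… → 2.13

2.13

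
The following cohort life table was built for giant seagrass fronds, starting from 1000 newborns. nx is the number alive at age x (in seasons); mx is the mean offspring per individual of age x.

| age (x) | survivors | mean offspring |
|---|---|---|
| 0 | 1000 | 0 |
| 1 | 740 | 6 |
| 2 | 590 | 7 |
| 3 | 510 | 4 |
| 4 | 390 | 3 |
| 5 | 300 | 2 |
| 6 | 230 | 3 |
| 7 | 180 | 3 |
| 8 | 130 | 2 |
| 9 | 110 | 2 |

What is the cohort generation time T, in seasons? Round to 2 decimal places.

lx = nx/n0 = nx/1000: 1, 0.74, 0.59, 0.51, 0.39, 0.3, 0.23, 0.18, 0.13, 0.11
lx·mx: 0, 4.44, 4.13, 2.04, 1.17, 0.6, 0.69, 0.54, 0.26, 0.22 → R0 = 14.09
x·lx·mx: 0, 4.44, 8.26, 6.12, 4.68, 3, 4.14, 3.78, 2.08, 1.98 → Σ = 38.48
T = 38.48 / 14.09 = 2.731015… → 2.73

2.73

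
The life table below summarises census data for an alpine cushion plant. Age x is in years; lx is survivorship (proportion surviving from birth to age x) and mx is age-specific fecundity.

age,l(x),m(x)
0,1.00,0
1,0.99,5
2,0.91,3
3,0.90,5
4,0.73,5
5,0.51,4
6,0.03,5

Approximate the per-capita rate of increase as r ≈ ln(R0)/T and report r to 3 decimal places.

1.050

R0 = Σ lx·mx = 0 + 4.95 + 2.73 + 4.5 + 3.65 + 2.04 + 0.15 = 18.02
Σ x·lx·mx = 49.61; T = 49.61/18.02 = 2.75305…
r ≈ ln(R0)/T = ln(18.02)/2.75305… = 1.05028… → 1.050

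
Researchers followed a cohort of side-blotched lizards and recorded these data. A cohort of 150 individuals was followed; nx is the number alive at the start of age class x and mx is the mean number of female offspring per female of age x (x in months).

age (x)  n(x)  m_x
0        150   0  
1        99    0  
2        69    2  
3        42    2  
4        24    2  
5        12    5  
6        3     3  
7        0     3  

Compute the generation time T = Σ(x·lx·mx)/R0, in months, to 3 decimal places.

lx = nx/n0 = nx/150: 1, 0.66, 0.46, 0.28, 0.16, 0.08, 0.02, 0
lx·mx: 0, 0, 0.92, 0.56, 0.32, 0.4, 0.06, 0 → R0 = 2.26
x·lx·mx: 0, 0, 1.84, 1.68, 1.28, 2, 0.36, 0 → Σ = 7.16
T = 7.16 / 2.26 = 3.168142… → 3.168

3.168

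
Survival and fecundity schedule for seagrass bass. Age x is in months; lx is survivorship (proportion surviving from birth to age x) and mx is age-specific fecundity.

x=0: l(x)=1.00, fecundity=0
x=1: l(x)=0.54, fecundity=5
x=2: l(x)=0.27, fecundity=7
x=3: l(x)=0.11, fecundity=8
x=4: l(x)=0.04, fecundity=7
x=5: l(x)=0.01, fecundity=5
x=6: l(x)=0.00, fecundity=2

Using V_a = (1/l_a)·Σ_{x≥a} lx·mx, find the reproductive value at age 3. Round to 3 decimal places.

lx·mx for x ≥ 3: 0.88, 0.28, 0.05, 0 → sum = 1.21
V_3 = 1.21 / l_3 = 1.21 / 0.11 = 11 → 11.000

11.000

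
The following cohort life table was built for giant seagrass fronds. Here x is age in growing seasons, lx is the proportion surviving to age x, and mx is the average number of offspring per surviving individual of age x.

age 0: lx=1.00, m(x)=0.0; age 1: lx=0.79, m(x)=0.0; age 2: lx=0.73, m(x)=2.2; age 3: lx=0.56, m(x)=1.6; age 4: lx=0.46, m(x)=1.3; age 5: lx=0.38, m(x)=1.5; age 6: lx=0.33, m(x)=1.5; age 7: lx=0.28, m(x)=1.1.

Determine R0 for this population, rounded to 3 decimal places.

4.473

lx·mx by age: 0, 0, 1.606, 0.896, 0.598, 0.57, 0.495, 0.308
R0 = Σ lx·mx = 4.473 → 4.473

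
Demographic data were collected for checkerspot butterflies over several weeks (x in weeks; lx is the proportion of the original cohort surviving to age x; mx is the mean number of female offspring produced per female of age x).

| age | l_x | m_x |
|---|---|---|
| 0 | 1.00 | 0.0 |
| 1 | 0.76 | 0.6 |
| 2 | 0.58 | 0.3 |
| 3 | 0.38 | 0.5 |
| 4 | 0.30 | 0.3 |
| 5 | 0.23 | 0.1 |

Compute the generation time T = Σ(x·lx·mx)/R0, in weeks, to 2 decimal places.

1.98

lx·mx: 0, 0.456, 0.174, 0.19, 0.09, 0.023 → R0 = 0.933
x·lx·mx: 0, 0.456, 0.348, 0.57, 0.36, 0.115 → Σ = 1.849
T = 1.849 / 0.933 = 1.981779… → 1.98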